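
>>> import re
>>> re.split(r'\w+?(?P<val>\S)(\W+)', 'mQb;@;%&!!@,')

The pattern matches one or more of a word character (lazy); then a non-whitespace character (captured as 'val'); then one or more of a non-word character (captured).
A non-greedy quantifier consumes as few characters as it can — just enough that the remainder of the pattern still matches from where it stops; whatever follows it matches normally.
Matches to split on: at [0:12] → 'mQb;@;%&!!@,'.
Because the pattern has a capturing group, `split` also inserts each captured text between the pieces.

['', 'b', ';@;%&!!@,', '']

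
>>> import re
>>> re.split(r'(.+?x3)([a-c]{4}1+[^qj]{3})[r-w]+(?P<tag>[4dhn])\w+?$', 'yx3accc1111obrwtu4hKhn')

Pattern: one or more of any character (lazy), then the literal 'x3' (captured); then exactly 4 of a character in [a-c], then one or more of a literal '1', then exactly 3 of any character except [qj] (captured); then one or more of a character in [r-w]; then one of [4dhn] (captured as 'tag'); then one or more of a word character (lazy); then anchored at the end.
Because the pattern has a capturing group, `split` also inserts each captured text between the pieces.

['', 'yx3', 'accc1111obr', '4', '']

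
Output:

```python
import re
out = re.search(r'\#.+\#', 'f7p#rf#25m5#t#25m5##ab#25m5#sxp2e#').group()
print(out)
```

#rf#25m5#t#25m5##ab#25m5#sxp2e#

The match spans [3:34] → '#rf#25m5#t#25m5##ab#25m5#sxp2e#'.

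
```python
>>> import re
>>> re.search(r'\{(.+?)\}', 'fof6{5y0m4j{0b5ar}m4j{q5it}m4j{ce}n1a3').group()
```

A non-greedy quantifier consumes as few characters as it can — just enough that the remainder of the pattern still matches from where it stops; whatever follows it matches normally.
The match spans [4:18] → '{5y0m4j{0b5ar}'.

'{5y0m4j{0b5ar}'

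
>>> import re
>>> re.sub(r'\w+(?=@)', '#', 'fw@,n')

The positive lookaround only admits positions where the adjacent text matches; those characters stay outside the span.
Each match is replaced by '#'.

'#@,n'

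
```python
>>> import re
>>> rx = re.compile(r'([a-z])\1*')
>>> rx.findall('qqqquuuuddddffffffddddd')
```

`\1` has to match the exact text group 1 already captured.
With a single group, `findall` returns only what that group captured — 5 items.

['q', 'u', 'd', 'f', 'd']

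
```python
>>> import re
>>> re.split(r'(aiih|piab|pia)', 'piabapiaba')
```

Alternation tries branches left to right and keeps the first one that lets the overall match succeed at that position.
The group in the pattern means `split` returns the separators' captures alongside the pieces.

['', 'piab', 'a', 'piab', 'a']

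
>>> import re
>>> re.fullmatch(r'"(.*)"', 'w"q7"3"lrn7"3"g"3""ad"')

`re.fullmatch` requires the pattern to consume the entire string.
Here the string isn't matched end-to-end, so the call returns None.

None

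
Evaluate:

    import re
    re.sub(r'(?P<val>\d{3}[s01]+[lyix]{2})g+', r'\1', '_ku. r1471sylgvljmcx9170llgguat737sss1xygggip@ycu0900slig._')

`\1` in the replacement pulls in group 1's text for each match.

'_ku. r1471sylvljmcx9170lluat737sss1xyip@ycu0900sli._'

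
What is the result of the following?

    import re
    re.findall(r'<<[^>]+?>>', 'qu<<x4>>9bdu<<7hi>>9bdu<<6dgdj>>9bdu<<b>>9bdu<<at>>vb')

No capturing groups, so `findall` returns the 5 full match strings.

['<<x4>>', '<<7hi>>', '<<6dgdj>>', '<<b>>', '<<at>>']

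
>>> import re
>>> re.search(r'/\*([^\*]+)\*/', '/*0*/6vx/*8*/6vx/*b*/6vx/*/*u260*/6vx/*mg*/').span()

(0, 5)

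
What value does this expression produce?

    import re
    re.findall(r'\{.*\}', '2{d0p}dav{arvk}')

['{d0p}dav{arvk}']

Scanning left to right: at [1:15] → '{d0p}dav{arvk}'.
No capturing groups, so `findall` returns the 1 full match string.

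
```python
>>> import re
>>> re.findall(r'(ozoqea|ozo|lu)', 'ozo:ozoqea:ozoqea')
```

`|` is ordered: at each position the engine commits to the first alternative that works.
Walking the string: at [0:3] match 'ozo', group 1 = 'ozo'; at [4:10] match 'ozoqea', group 1 = 'ozoqea'; at [11:17] match 'ozoqea', group 1 = 'ozoqea'.
`findall` collects group 1 from each match (3 total).

['ozo', 'ozoqea', 'ozoqea']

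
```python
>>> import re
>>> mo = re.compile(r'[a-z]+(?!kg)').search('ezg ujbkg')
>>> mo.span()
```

Because the assertion is negative and zero-width, positions next to the forbidden text are skipped.
The match spans [0:3] → 'ezg'.

(0, 3)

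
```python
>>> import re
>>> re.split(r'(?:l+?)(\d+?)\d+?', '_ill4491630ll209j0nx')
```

['_i', '4', '91630', '2', '9j0nx']

The `?` after the quantifier makes it lazy — it takes as little as possible before letting the rest of the pattern try.
With a capturing group present, the delimiter's captured portion is kept in the result list.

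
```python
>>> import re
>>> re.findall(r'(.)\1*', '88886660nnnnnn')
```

['8', '6', '0', 'n']

`\1` has to match the exact text group 1 already captured.
Matches: at [0:4] match '8888', group 1 = '8'; at [4:7] match '666', group 1 = '6'; at [7:8] match '0', group 1 = '0'; at [8:14] match 'nnnnnn', group 1 = 'n'.
`findall` collects group 1 from each match (4 total).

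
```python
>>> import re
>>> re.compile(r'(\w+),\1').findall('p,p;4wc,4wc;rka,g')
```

['p', '4wc']

A backreference is literal: `\1` must see the identical characters the first group matched.
Walking the string: at [0:3] match 'p,p', group 1 = 'p'; at [4:11] match '4wc,4wc', group 1 = '4wc'.
With a single group, `findall` returns only what that group captured — 2 items.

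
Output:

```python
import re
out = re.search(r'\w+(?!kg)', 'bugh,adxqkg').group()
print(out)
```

bugh

`(?!…)`/`(?<!…)` only lets a position through if the neighbouring text does NOT match; no characters are consumed.
The match spans [0:4] → 'bugh'.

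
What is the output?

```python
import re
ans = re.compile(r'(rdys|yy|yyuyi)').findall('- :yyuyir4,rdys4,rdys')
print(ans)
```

`|` is ordered: at each position the engine commits to the first alternative that works.
Scanning left to right: at [3:5] match 'yy', group 1 = 'yy'; at [11:15] match 'rdys', group 1 = 'rdys'; at [17:21] match 'rdys', group 1 = 'rdys'.
Because there's exactly one group, `findall` drops the full match and keeps group 1 from each hit.

['yy', 'rdys', 'rdys']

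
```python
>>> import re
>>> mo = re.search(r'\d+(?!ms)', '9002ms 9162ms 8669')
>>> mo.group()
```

'900'

A negative assertion filters positions out without eating any characters.
Unlike `match`, `search` isn't anchored — it looks for the pattern anywhere in the string.
The match spans [0:3] → '900'.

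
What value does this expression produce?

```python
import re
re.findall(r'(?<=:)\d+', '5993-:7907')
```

The positive lookaround only admits positions where the adjacent text matches; those characters stay outside the span.
Walking the string: at [6:10] → '7907'.
Since nothing is captured, `findall` lists the 1 matched substring directly.

['7907']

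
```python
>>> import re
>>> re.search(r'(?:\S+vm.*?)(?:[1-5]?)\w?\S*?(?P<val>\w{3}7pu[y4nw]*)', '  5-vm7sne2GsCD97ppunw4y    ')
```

Here nothing in the string fits, so the call returns None.

None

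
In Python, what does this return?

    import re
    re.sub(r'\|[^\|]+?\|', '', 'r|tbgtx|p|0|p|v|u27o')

'rppu27o'

Each match is replaced by ''.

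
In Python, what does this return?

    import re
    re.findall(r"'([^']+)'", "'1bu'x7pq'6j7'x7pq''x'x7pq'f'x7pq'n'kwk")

Scanning left to right: at [0:5] match "'1bu'", group 1 = '1bu'; at [9:14] match "'6j7'", group 1 = '6j7'; at [19:22] match "'x'", group 1 = 'x'; at [26:29] match "'f'", group 1 = 'f'; at [33:36] match "'n'", group 1 = 'n'.
Because there's exactly one group, `findall` drops the full match and keeps group 1 from each hit.

['1bu', '6j7', 'x', 'f', 'n']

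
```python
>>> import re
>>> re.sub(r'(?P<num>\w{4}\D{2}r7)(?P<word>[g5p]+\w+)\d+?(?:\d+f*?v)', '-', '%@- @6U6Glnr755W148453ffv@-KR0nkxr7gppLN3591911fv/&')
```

Pattern: exactly 4 of a word character, then exactly 2 of a non-digit, then the literal 'r7' (captured as 'num'); then one or more of one of [g5p], then one or more of a word character (captured as 'word'); then one or more of a digit (lazy); then one or more of a digit, then zero or more of a literal 'f' (lazy), then a literal 'v' (non-capturing group).
Each match is replaced by '-'.

'%@- @-@--/&'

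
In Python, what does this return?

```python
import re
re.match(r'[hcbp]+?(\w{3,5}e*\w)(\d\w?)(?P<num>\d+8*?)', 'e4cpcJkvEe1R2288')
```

Pattern: one or more of one of [hcbp] (lazy); then 3 to 5 of a word character, then zero or more of a literal 'e', then a word character (captured); then a digit, then optionally a word character (captured); then one or more of a digit, then zero or more of the literal '8' (lazy) (captured as 'num').
`match` is anchored at position 0; if the pattern doesn't fit there, it returns None.
Here the string doesn't start with a match, so the call returns None.

None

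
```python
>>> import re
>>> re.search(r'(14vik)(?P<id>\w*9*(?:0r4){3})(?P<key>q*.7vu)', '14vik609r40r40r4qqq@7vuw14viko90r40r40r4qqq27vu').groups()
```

This matches a literal '1', then a literal '4', then the literal 'vik' (captured); then zero or more of a word character, then zero or more of a literal '9', then the literal '0r4' repeated 3 times (captured as 'id'); then zero or more of a literal 'q', then any character, then the literal '7vu' (captured as 'key').
`re.search` tries every starting position until one works.
The match spans [24:47] → '14viko90r40r40r4qqq27vu'.
Captured: group 1 = '14vik', group 2 = 'o90r40r40r4', group 3 = 'qqq27vu'.

('14vik', 'o90r40r40r4', 'qqq27vu')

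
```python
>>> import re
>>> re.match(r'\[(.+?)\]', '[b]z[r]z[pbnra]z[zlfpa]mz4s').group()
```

With `match`, the pattern is implicitly anchored at the beginning.
The match spans [0:3] → '[b]'.

'[b]'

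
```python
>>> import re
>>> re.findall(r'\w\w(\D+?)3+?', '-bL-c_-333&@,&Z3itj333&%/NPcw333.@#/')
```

['-c_-', '&@,&Z', 'j', '&%/NPcw']

The `?` after the quantifier makes it lazy — it takes as little as possible before letting the rest of the pattern try.
One capturing group, so `findall` returns just the captured substring from each match — 4 in all.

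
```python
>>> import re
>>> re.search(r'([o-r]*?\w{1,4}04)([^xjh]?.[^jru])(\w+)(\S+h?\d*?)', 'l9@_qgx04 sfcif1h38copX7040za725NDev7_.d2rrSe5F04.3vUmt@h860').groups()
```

('_qgx04', ' sf', 'cif1h38copX7040za725NDev7_', '.d2rrSe5F04.3vUmt@h860')

The match spans [3:60] → '_qgx04 sfcif1h38copX7040za725NDev7_.d2rrSe5F04.3vUmt@h860'.
Captured: group 1 = '_qgx04', group 2 = ' sf', group 3 = 'cif1h38copX7040za725NDev7_', group 4 = '.d2rrSe5F04.3vUmt@h860'.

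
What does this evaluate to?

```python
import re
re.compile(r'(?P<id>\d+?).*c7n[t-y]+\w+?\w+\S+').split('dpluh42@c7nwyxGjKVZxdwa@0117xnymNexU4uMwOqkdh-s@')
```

['dpluh', '4', '']

The `?` after the quantifier makes it lazy — it takes as little as possible before letting the rest of the pattern try.
`re.split` interleaves the captured-group text with the surrounding fragments.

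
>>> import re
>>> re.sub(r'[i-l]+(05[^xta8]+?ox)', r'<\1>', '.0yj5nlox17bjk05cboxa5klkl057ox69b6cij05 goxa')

'.0yj5nlox17b<05cbox>a5<057ox>69b6c<05 gox>a'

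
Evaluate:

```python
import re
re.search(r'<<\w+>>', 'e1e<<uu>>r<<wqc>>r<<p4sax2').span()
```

`re.search` scans for the first position where the pattern succeeds.
The match spans [3:9] → '<<uu>>'.

(3, 9)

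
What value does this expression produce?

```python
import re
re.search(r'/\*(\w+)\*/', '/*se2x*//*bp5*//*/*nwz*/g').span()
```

The match spans [0:8] → '/*se2x*/'.

(0, 8)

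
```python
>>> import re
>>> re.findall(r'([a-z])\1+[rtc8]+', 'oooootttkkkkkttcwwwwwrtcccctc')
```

`\1` is not a pattern — it's the concrete string captured by group 1, re-applied verbatim.
Because there's exactly one group, `findall` drops the full match and keeps group 1 from each hit.

['o', 'k', 'w']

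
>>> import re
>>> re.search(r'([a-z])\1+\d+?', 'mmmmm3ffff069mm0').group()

A backreference is literal: `\1` must see the identical characters the first group matched.
`re.search` scans for the first position where the pattern succeeds.
The match spans [0:6] → 'mmmmm3'.
Captured: group 1 = 'm'.

'mmmmm3'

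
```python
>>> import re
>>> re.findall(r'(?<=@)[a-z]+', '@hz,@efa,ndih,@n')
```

['hz', 'efa', 'n']

The lookaround is zero-width — it requires the adjacent text to match without consuming it, so the asserted text isn't part of the match.
Matches: at [1:3] → 'hz'; at [5:8] → 'efa'; at [15:16] → 'n'.
With no groups in the pattern, `findall` gives back each whole match — 3 here.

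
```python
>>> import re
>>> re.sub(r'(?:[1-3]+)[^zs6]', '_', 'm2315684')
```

'm_684'

Pattern: one or more of a character in [1-3] (non-capturing group); then any character except [zs6].
Matches: at [1:5] → '2315'.
Every occurrence is swapped for '_'.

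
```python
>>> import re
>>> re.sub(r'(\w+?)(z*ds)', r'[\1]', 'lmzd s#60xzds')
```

Pattern: one or more of a word character (lazy) (captured); then zero or more of the literal 'z', then the literal 'ds' (captured).
The `?` after the quantifier makes it lazy — it takes as little as possible before letting the rest of the pattern try.
Matches: at [7:13] → '60xzds'.
The replacement refers to a captured group, so each match is rewritten using its own captured text.

'lmzd s#[60x]'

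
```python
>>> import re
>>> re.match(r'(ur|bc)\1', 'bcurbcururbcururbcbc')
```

None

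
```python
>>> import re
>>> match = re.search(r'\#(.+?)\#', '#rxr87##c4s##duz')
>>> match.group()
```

'#rxr87#'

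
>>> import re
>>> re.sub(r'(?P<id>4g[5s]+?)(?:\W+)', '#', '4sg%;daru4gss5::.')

'4sg%;daru#'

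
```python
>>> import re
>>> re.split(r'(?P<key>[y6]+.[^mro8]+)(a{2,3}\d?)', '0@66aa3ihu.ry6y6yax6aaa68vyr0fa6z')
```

['0@66aa3ihu.r', 'y6y6yax6a', 'aa6', '8vyr0fa6z']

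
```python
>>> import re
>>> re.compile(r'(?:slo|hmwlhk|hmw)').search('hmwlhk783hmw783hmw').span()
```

(0, 6)

`|` is ordered: at each position the engine commits to the first alternative that works.
The match spans [0:6] → 'hmwlhk'.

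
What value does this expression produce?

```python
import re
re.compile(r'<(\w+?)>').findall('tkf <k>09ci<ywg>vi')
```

['k', 'ywg']

Scanning left to right: at [4:7] match '<k>', group 1 = 'k'; at [11:16] match '<ywg>', group 1 = 'ywg'.
Because there's exactly one group, `findall` drops the full match and keeps group 1 from each hit.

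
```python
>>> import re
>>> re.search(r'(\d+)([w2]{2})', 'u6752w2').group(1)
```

'6752'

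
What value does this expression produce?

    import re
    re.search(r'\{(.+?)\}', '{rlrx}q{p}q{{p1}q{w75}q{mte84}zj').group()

'{rlrx}'

With the lazy modifier that quantifier settles for the fewest repetitions that let the rest of the pattern succeed (the atoms after it are unaffected and can still be greedy).
The match spans [0:6] → '{rlrx}'.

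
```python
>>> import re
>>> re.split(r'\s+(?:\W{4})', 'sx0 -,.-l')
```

['sx0', 'l']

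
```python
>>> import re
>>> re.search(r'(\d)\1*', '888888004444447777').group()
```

The backreference `\1` re-matches whatever the first group consumed, character for character.
`re.search` scans for the first position where the pattern succeeds.
The match spans [0:6] → '888888'.
Captured: group 1 = '8'.

'888888'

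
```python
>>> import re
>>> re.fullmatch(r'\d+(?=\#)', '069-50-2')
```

None

The `(?=…)`/`(?<=…)` assertion just peeks at neighbouring text; it doesn't advance the match position.
`re.fullmatch` requires the pattern to consume the entire string.
Here the string isn't matched end-to-end, so the call returns None.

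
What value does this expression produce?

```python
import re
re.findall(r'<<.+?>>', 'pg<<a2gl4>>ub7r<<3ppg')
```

['<<a2gl4>>']

Matches: at [2:11] → '<<a2gl4>>'.
Since nothing is captured, `findall` lists the 1 matched substring directly.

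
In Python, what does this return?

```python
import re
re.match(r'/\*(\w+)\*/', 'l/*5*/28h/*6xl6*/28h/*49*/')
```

None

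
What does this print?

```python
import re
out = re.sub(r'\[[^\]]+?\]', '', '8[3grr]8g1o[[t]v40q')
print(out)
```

Each match is replaced by ''.

88g1ov40q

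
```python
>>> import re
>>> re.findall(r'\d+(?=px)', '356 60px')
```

['60']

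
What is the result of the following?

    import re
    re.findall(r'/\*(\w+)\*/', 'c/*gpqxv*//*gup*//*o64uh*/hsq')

['gpqxv', 'gup', 'o64uh']

Because there's exactly one group, `findall` drops the full match and keeps group 1 from each hit.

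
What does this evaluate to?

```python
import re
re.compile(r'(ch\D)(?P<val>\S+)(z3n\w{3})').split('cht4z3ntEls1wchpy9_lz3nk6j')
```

['', 'cht', '4z3ntEls1wchpy9_l', 'z3nk6j', '']

The pattern matches the literal 'ch', then a non-digit (captured); then one or more of a non-whitespace character (captured as 'val'); then the literal 'z3', then the literal 'n', then exactly 3 of a word character (captured).
Matches to split on: at [0:26] → 'cht4z3ntEls1wchpy9_lz3nk6j'.
With a capturing group present, the delimiter's captured portion is kept in the result list.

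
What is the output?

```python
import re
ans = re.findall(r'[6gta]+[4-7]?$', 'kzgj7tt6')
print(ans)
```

Since nothing is captured, `findall` lists the 1 matched substring directly.

['tt6']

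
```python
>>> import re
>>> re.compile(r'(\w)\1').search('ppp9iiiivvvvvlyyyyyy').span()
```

(0, 2)

`\1` is not a pattern — it's the concrete string captured by group 1, re-applied verbatim.
`re.search` tries every starting position until one works.
The match spans [0:2] → 'pp'.
Captured: group 1 = 'p'.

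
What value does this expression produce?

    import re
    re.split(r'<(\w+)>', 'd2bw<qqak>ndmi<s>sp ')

Because the pattern has a capturing group, `split` also inserts each captured text between the pieces.

['d2bw', 'qqak', 'ndmi', 's', 'sp ']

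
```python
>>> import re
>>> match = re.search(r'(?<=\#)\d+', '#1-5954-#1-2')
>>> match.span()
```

Lookahead/lookbehind check context without consuming it, so the matched span excludes the asserted characters.
Unlike `match`, `search` isn't anchored — it looks for the pattern anywhere in the string.
The match spans [1:2] → '1'.

(1, 2)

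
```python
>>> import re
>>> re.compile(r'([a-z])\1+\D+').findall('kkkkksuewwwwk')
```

['k']

After group 1 captures some text, `\1` only succeeds where that same text appears again.
Matches: at [0:13] match 'kkkkksuewwwwk', group 1 = 'k'.
With a single group, `findall` returns only what that group captured — 1 item.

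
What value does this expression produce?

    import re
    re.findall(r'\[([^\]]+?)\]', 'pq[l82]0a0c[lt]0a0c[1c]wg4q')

['l82', 'lt', '1c']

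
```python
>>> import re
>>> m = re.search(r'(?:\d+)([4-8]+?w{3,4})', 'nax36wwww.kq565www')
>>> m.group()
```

'36wwww'

The match spans [3:9] → '36wwww'.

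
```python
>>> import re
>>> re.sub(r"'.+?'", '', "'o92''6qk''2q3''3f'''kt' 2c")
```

Matches: at [0:5] → "'o92'"; at [5:10] → "'6qk'"; at [10:15] → "'2q3'"; at [15:19] → "'3f'"; at [19:24] → "''kt'".
Every occurrence is swapped for ''.

' 2c'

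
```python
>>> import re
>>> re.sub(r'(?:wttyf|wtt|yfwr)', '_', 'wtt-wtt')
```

'_-_'

Matches: at [0:3] → 'wtt'; at [4:7] → 'wtt'.
Each match is replaced by '_'.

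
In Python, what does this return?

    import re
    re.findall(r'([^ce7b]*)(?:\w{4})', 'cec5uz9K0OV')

This matches zero or more of any character except [ce7b] (captured); then exactly 4 of a word character (non-capturing group).
`findall` collects group 1 from each match (2 total).

['', 'uz9']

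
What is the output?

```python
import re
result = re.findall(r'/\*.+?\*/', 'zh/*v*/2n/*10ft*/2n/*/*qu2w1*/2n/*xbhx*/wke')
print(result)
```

['/*v*/', '/*10ft*/', '/*/*qu2w1*/', '/*xbhx*/']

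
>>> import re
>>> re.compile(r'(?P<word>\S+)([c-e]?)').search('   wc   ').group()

'wc'

The match spans [3:5] → 'wc'.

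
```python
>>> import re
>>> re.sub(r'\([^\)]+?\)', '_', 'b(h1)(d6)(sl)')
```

Matches: at [1:5] → '(h1)'; at [5:9] → '(d6)'; at [9:13] → '(sl)'.
Each match is replaced by '_'.

'b___'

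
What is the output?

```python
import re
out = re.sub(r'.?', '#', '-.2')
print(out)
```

####

Each match is replaced by '#'.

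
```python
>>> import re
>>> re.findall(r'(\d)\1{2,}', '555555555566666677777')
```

After group 1 captures some text, `\1` only succeeds where that same text appears again.
Because there's exactly one group, `findall` drops the full match and keeps group 1 from each hit.

['5', '6', '7']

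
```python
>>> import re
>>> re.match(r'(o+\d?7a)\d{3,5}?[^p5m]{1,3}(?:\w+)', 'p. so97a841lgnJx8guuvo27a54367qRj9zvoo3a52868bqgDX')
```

`re.match` only tries the pattern at the start of the string.
Here the pattern fails at index 0, so the call returns None.

None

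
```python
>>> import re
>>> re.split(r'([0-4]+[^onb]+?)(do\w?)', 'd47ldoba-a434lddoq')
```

['d', '47l', 'dob', 'a-a', '434ld', 'doq', '']

With a capturing group present, the delimiter's captured portion is kept in the result list.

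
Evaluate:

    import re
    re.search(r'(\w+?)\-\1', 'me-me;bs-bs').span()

(0, 5)

`\1` has to match the exact text group 1 already captured.
The match spans [0:5] → 'me-me'.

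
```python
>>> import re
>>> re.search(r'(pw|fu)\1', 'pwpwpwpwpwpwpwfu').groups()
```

The match spans [0:4] → 'pwpw'.
Captured: group 1 = 'pw'.

('pw',)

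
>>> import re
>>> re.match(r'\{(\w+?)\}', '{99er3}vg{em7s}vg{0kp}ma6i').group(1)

`re.match` only tries the pattern at the start of the string.
The match spans [0:7] → '{99er3}'.
Captured: group 1 = '99er3'.

'99er3'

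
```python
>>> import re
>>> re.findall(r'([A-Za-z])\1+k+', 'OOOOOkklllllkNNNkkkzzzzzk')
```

['O', 'l', 'N', 'z']

`\1` is not a pattern — it's the concrete string captured by group 1, re-applied verbatim.
Because there's exactly one group, `findall` drops the full match and keeps group 1 from each hit.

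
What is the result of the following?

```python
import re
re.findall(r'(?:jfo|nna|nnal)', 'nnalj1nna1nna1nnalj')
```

['nna', 'nna', 'nna', 'nna']

`|` is ordered: at each position the engine commits to the first alternative that works.
Matches: at [0:3] → 'nna'; at [6:9] → 'nna'; at [10:13] → 'nna'; at [14:17] → 'nna'.
Since nothing is captured, `findall` lists the 4 matched substrings directly.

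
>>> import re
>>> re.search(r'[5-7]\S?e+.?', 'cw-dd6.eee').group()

'6.eee'

The pattern matches a character in [5-7], then optionally a non-whitespace character; then one or more of a literal 'e', then optionally any character.
`search` walks the string left to right and returns the first match it finds.
The match spans [5:10] → '6.eee'.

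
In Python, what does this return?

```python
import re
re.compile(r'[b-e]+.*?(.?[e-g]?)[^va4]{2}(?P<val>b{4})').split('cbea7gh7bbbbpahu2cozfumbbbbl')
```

Pattern: one or more of a character in [b-e], then zero or more of any character (lazy); then optionally any character, then optionally a character in [e-g] (captured); then exactly 2 of any character except [va4]; then exactly 4 of a literal 'b' (captured as 'val').
Matches to split on: at [0:12] → 'cbea7gh7bbbb'; at [17:27] → 'cozfumbbbb'.
The group in the pattern means `split` returns the separators' captures alongside the pieces.

['', '7g', 'bbbb', 'pahu2', 'zf', 'bbbb', 'l']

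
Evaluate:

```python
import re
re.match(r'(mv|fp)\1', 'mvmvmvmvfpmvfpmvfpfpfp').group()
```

'mvmv'

The backreference `\1` re-matches whatever the first group consumed, character for character.
`re.match` only tries the pattern at the start of the string.
The match spans [0:4] → 'mvmv'.
Captured: group 1 = 'mv'.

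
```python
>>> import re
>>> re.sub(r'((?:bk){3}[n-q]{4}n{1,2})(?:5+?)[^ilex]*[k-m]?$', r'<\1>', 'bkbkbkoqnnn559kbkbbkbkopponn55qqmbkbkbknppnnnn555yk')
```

'<bkbkbkoqnnn>'

Pattern: the literal 'bk' repeated 3 times, then exactly 4 of a character in [n-q], then 1 to 2 of the literal 'n' (captured); then one or more of a literal '5' (lazy) (non-capturing group); then zero or more of any character except [ilex], then optionally a character in [k-m]; then anchored at the end.
Matches: at [0:51] → 'bkbkbkoqnnn559kbkbbkbkopponn55qqmbkbkbknppnnnn555yk'.
`\1` in the replacement pulls in group 1's text for each match.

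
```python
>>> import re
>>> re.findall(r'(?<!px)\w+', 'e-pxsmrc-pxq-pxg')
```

['e', 'pxsmrc', 'pxq', 'pxg']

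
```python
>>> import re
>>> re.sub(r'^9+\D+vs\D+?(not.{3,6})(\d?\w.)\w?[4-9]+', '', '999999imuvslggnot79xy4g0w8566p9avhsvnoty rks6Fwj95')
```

'p9avhsvnoty rks6Fwj95'

`sub` substitutes '' at each match site.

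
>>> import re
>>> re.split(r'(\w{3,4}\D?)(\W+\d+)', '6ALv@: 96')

['', '6ALv@', ': 96', '']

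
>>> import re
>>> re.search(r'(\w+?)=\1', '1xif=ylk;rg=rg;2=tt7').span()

The backreference `\1` re-matches whatever the first group consumed, character for character.
The match spans [9:14] → 'rg=rg'.

(9, 14)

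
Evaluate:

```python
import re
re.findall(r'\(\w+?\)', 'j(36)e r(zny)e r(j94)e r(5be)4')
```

['(36)', '(zny)', '(j94)', '(5be)']

Walking the string: at [1:5] → '(36)'; at [8:13] → '(zny)'; at [16:21] → '(j94)'; at [24:29] → '(5be)'.
No capturing groups, so `findall` returns the 4 full match strings.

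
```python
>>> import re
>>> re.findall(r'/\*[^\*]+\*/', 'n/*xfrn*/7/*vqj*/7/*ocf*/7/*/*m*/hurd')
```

['/*xfrn*/', '/*vqj*/', '/*ocf*/', '/*m*/']

Scanning left to right: at [1:9] → '/*xfrn*/'; at [10:17] → '/*vqj*/'; at [18:25] → '/*ocf*/'; at [28:33] → '/*m*/'.
Since nothing is captured, `findall` lists the 4 matched substrings directly.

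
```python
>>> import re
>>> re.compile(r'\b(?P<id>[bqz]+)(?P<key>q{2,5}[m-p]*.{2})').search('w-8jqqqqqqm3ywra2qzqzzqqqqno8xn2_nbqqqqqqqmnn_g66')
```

None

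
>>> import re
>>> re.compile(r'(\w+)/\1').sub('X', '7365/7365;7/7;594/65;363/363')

'X;X;594/65;X'

A backreference is literal: `\1` must see the identical characters the first group matched.
Each match is replaced by 'X'.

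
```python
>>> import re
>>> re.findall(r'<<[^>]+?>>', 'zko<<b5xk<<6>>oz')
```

Since nothing is captured, `findall` lists the 1 matched substring directly.

['<<b5xk<<6>>']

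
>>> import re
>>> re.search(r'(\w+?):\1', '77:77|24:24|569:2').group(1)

'77'

A backreference is literal: `\1` must see the identical characters the first group matched.
`re.search` tries every starting position until one works.
The match spans [0:5] → '77:77'.
Captured: group 1 = '77'.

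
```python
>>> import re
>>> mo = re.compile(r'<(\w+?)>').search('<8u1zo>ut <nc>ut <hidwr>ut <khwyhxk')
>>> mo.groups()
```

('8u1zo',)

Unlike `match`, `search` isn't anchored — it looks for the pattern anywhere in the string.
The match spans [0:7] → '<8u1zo>'.
Captured: group 1 = '8u1zo'.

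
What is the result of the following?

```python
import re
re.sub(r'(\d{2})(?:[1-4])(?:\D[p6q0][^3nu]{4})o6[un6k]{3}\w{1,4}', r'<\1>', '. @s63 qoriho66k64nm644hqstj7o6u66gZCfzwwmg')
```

'. @s63 qoriho66k64nm<64>zwwmg'

Each match is replaced using the text its own group 1 captured.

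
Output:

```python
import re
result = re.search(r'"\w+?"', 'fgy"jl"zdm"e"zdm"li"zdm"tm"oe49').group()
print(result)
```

`re.search` tries every starting position until one works.
The match spans [3:7] → '"jl"'.

"jl"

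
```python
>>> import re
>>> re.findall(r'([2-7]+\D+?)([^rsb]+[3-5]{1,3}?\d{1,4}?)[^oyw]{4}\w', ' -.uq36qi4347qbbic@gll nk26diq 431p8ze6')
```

The pattern matches one or more of a character in [2-7], then one or more of a non-digit (lazy) (captured); then one or more of any character except [rsb], then 1 to 3 of a character in [3-5] (lazy), then 1 to 4 of a digit (lazy) (captured); then exactly 4 of any character except [oyw], then a word character.
A `+?`/`*?`/`{m,n}?` starts at its minimum and grows only as far as needed for what follows to match.
Walking the string: at [5:18] match '36qi4347qbbic', groups = ('36q', 'i4347'); at [25:39] match '26diq 431p8ze6', groups = ('26d', 'iq 431').
With 2 capturing groups, `findall` returns a 2-tuple per match.

[('36q', 'i4347'), ('26d', 'iq 431')]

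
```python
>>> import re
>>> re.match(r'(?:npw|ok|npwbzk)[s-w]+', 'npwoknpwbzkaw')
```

None

`re.match` won't scan ahead — the pattern has to work from the very first character.
Here the pattern fails at index 0, so the call returns None.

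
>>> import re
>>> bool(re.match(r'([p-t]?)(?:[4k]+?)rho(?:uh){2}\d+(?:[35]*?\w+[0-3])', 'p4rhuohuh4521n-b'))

The pattern matches optionally a character in [p-t] (captured); then one or more of one of [4k] (lazy) (non-capturing group); then the literal 'rho', then the literal 'uh' repeated 2 times, then one or more of a digit; then zero or more of one of [35] (lazy), then one or more of a word character, then a character in [0-3] (non-capturing group).
`re.match` only tries the pattern at the start of the string.
Here the string doesn't start with a match, so the call returns None, and `bool(None)` is False.

False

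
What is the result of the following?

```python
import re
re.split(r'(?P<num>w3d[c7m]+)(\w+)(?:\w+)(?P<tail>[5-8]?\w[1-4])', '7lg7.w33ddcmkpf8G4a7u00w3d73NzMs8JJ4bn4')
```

This matches the literal 'w3d', then one or more of one of [c7m] (captured as 'num'); then one or more of a word character (captured); then one or more of a word character (non-capturing group); then optionally a character in [5-8], then a word character, then a character in [1-4] (captured as 'tail').
Matches to split on: at [23:39] → 'w3d73NzMs8JJ4bn4'.
`re.split` interleaves the captured-group text with the surrounding fragments.

['7lg7.w33ddcmkpf8G4a7u00', 'w3d7', '3NzMs8JJ4', 'n4', '']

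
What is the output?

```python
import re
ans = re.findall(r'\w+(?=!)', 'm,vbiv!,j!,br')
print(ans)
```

Lookahead/lookbehind check context without consuming it, so the matched span excludes the asserted characters.
Matches: at [2:6] → 'vbiv'; at [8:9] → 'j'.
With no groups in the pattern, `findall` gives back each whole match — 2 here.

['vbiv', 'j']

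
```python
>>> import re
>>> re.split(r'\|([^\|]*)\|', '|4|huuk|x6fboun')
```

['', '4', 'huuk|x6fboun']

The group in the pattern means `split` returns the separators' captures alongside the pieces.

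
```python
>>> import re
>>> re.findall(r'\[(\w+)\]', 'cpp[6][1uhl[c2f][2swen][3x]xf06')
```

Walking the string: at [3:6] match '[6]', group 1 = '6'; at [11:16] match '[c2f]', group 1 = 'c2f'; at [16:23] match '[2swen]', group 1 = '2swen'; at [23:27] match '[3x]', group 1 = '3x'.
With a single group, `findall` returns only what that group captured — 4 items.

['6', 'c2f', '2swen', '3x']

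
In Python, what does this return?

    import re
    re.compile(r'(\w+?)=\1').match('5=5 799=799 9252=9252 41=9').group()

'5=5'

`match` is anchored at position 0; if the pattern doesn't fit there, it returns None.
The match spans [0:3] → '5=5'.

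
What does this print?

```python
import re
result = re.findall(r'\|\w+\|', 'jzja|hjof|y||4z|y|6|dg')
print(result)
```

['|hjof|', '|4z|', '|6|']

Walking the string: at [4:10] → '|hjof|'; at [12:16] → '|4z|'; at [17:20] → '|6|'.
No capturing groups, so `findall` returns the 3 full match strings.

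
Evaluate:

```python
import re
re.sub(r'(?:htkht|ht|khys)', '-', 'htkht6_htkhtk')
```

Alternation tries branches left to right and keeps the first one that lets the overall match succeed at that position.
Matches: at [0:5] → 'htkht'; at [7:12] → 'htkht'.
Every occurrence is swapped for '-'.

'-6_-k'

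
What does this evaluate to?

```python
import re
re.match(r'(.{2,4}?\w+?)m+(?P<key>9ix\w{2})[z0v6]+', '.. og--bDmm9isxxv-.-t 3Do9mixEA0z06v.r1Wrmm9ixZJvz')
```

The pattern matches 2 to 4 of any character (lazy), then one or more of a word character (lazy) (captured); then one or more of a literal 'm'; then the literal '9ix', then exactly 2 of a word character (captured as 'key'); then one or more of one of [z0v6].
`re.match` only tries the pattern at the start of the string.
Here position 0 doesn't satisfy it, so the call returns None.

None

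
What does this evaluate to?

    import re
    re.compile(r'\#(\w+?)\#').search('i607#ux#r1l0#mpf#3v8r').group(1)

'ux'

The match spans [4:8] → '#ux#'.
Captured: group 1 = 'ux'.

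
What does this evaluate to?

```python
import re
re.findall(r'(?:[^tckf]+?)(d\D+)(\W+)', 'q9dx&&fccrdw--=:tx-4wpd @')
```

The pattern matches one or more of any character except [tckf] (lazy) (non-capturing group); then a literal 'd', then one or more of a non-digit (captured); then one or more of a non-word character (captured).
Scanning left to right: at [0:19] match 'q9dx&&fccrdw--=:tx-', groups = ('dx&&fccrdw--=:tx', '-'); at [19:25] match '4wpd @', groups = ('d ', '@').
Multiple groups make `findall` return tuples — one 2-tuple for each match.

[('dx&&fccrdw--=:tx', '-'), ('d ', '@')]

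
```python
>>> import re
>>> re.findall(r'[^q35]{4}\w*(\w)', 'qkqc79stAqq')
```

['q']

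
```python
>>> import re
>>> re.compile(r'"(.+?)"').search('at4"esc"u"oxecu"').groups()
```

`re.search` scans for the first position where the pattern succeeds.
The match spans [3:8] → '"esc"'.
Captured: group 1 = 'esc'.

('esc',)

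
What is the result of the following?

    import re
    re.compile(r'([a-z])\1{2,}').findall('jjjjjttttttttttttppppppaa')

['j', 't', 'p']

A backreference is literal: `\1` must see the identical characters the first group matched.
Walking the string: at [0:5] match 'jjjjj', group 1 = 'j'; at [5:17] match 'tttttttttttt', group 1 = 't'; at [17:23] match 'pppppp', group 1 = 'p'.
With a single group, `findall` returns only what that group captured — 3 items.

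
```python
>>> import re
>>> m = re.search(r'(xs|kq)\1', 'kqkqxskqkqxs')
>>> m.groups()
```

('kq',)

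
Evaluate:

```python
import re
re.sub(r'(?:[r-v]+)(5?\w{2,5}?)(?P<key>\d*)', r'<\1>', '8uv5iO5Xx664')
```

'8<5iO>Xx664'

The replacement refers to a captured group, so each match is rewritten using its own captured text.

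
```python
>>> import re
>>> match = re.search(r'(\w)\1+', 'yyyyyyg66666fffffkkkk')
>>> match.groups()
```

('y',)

The match spans [0:6] → 'yyyyyy'.
Captured: group 1 = 'y'.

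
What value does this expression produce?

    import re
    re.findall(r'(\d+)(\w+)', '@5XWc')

[('5', 'XWc')]

Pattern: one or more of a digit (captured); then one or more of a word character (captured).
Walking the string: at [1:5] match '5XWc', groups = ('5', 'XWc').
`findall` packs the 2 group values into a tuple for every match.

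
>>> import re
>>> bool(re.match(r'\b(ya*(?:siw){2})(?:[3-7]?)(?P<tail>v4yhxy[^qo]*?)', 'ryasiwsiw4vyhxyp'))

False

With `match`, the pattern is implicitly anchored at the beginning.
Here position 0 doesn't satisfy it, so the call returns None, and `bool(None)` is False.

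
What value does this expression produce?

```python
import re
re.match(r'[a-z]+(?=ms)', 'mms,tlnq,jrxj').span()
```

(0, 1)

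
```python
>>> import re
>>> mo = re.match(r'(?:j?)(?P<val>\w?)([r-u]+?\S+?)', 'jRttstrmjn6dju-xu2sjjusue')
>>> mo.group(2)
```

'tt'

The pattern matches optionally a literal 'j' (non-capturing group); then optionally a word character (captured as 'val'); then one or more of a character in [r-u] (lazy), then one or more of a non-whitespace character (lazy) (captured).
The `?` after the quantifier makes it lazy — it takes as little as possible before letting the rest of the pattern try.
`match` is anchored at position 0; if the pattern doesn't fit there, it returns None.
The match spans [0:4] → 'jRtt'.
Captured: group 1 = 'R', group 2 = 'tt'.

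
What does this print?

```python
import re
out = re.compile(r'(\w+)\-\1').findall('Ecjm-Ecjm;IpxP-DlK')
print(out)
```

['Ecjm']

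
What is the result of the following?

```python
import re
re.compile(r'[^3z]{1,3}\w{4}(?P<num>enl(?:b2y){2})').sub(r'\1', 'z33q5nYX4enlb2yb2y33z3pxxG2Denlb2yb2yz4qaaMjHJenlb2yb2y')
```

'z33enlb2yb2y33z3enlb2yb2yz4enlb2yb2y'

The pattern matches 1 to 3 of any character except [3z], then exactly 4 of a word character; then the literal 'enl', then the literal 'b2y' repeated 2 times (captured as 'num').
Each match is replaced using the text its own group 1 captured.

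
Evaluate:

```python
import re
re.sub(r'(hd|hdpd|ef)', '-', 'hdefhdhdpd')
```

Branches in `(...|...)` are attempted left-to-right; the first branch that allows the whole pattern to succeed is taken.
`sub` substitutes '-' at each match site.

'----pd'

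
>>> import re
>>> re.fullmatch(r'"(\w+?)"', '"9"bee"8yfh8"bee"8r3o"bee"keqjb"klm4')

None

For `fullmatch`, every character of the input must be accounted for by the pattern.
Here there's no way to consume every character, so the call returns None.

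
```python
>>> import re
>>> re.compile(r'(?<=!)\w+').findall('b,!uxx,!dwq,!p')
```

['uxx', 'dwq', 'p']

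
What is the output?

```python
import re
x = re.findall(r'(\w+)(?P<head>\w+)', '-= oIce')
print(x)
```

This matches one or more of a word character (captured); then one or more of a word character (captured as 'head').
Walking the string: at [3:7] match 'oIce', groups = ('oIc', 'e').
Multiple groups make `findall` return tuples — one 2-tuple for the one match.

[('oIc', 'e')]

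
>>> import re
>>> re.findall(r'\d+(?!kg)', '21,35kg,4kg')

The negative lookaround is zero-width — it rules out positions where the adjacent text would match, without consuming anything.
Scanning left to right: at [0:2] → '21'; at [3:4] → '3'.
Since nothing is captured, `findall` lists the 2 matched substrings directly.

['21', '3']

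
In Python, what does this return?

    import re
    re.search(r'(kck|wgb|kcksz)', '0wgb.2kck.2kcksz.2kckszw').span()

(1, 4)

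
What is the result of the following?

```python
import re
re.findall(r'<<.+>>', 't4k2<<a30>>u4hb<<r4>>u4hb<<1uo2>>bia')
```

No capturing groups, so `findall` returns the 1 full match string.

['<<a30>>u4hb<<r4>>u4hb<<1uo2>>']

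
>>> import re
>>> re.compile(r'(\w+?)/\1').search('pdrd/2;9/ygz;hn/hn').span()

(13, 18)

`\1` has to match the exact text group 1 already captured.
The match spans [13:18] → 'hn/hn'.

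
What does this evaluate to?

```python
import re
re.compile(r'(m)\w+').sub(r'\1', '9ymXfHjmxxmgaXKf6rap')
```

Pattern: a literal 'm' (captured); then one or more of a word character.
`\1` in the replacement pulls in group 1's text for each match.

'9ym'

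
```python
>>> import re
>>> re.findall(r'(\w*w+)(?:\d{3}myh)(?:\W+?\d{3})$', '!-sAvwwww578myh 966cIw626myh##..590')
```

['966cIw']

This matches zero or more of a word character, then one or more of the literal 'w' (captured); then exactly 3 of a digit, then the literal 'myh' (non-capturing group); then one or more of a non-word character (lazy), then exactly 3 of a digit (non-capturing group); then anchored at the end.
Matches: at [16:35] match '966cIw626myh##..590', group 1 = '966cIw'.
With a single group, `findall` returns only what that group captured — 1 item.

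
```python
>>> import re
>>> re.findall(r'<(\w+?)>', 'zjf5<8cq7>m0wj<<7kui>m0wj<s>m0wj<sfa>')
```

One capturing group, so `findall` returns just the captured substring from each match — 4 in all.

['8cq7', '7kui', 's', 'sfa']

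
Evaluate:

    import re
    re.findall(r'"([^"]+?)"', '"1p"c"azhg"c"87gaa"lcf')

['1p', 'azhg', '87gaa']

With a single group, `findall` returns only what that group captured — 3 items.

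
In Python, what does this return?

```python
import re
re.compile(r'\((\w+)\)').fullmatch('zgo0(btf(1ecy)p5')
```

`fullmatch` succeeds only if the pattern covers the string from start to end.
Here the pattern can't cover the whole string, so the call returns None.

None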